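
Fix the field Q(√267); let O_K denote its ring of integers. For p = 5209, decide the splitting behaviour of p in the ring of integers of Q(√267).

split — (5209) = 𝔭₁𝔭₂ with 𝔭₁ ≠ 𝔭₂

267 mod 4 = 3, hence disc K = 4·267 = 1068 and O_K = ℤ[√267].
disc(K) = 1068 is not divisible by 5209; 5209 is unramified.
Compute (267/5209) via Euler: 267^((5209-1)/2) mod 5209 = 1, so (267/5209) = 1.
(267/5209) = 1, so 5209 splits.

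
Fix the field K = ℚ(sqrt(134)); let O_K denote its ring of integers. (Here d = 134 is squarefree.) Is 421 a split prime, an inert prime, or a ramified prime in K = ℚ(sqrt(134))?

Since 134 ≢ 1 mod 4, the ring of integers is ℤ[√134] with discriminant 4·134 = 536.
Since gcd(421, 536) = 1 the prime 421 does not ramify.
Legendre symbol by Euler's criterion: (134/421) ≡ 134^210 ≡ 420 (mod 421), i.e. (134/421) = -1.
d is a non-residue mod p, hence 421 remains inert in O_K.

inert — (421) stays prime in O_K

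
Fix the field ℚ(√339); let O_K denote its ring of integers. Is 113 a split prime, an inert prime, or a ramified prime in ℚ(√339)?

ramifies in O_K

d = 339 ≡ 3 (mod 4), so O_K = ℤ[√339] and disc(K) = 4d = 1356.
disc(K) = 1356 = 113·12, so p = 113 is ramified.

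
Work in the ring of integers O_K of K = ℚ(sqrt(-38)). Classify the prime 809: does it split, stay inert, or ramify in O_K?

splits completely

d = -38 ≡ 2 (mod 4), so O_K = ℤ[√-38] and disc(K) = 4d = -152.
Since gcd(809, -152) = 1 the prime 809 does not ramify.
(-38/809) = 771^404 mod 809 = 1, giving Legendre symbol 1.
d is a quadratic residue mod p, hence 809 splits in O_K.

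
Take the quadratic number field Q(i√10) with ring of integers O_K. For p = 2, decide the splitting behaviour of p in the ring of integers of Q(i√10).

ramified — (2) = 𝔭²

d = -10 ≡ 2 (mod 4), so O_K = ℤ[√-10] and disc(K) = 4d = -40.
2 divides disc(K) = -40, so 2 ramifies.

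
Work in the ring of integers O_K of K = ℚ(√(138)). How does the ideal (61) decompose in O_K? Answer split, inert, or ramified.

Since 138 ≢ 1 mod 4, the ring of integers is ℤ[√138] with discriminant 4·138 = 552.
Since gcd(61, 552) = 1 the prime 61 does not ramify.
Legendre symbol by Euler's criterion: (138/61) ≡ 138^30 ≡ 1 (mod 61), i.e. (138/61) = 1.
Legendre symbol 1 ⇒ 61 is split.

61 splits in O_K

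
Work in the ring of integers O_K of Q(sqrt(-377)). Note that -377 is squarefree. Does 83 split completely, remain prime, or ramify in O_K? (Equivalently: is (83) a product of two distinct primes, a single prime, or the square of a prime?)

split — (83) = 𝔭₁𝔭₂ with 𝔭₁ ≠ 𝔭₂

d = -377 ≡ 3 (mod 4), so O_K = ℤ[√-377] and disc(K) = 4d = -1508.
Since gcd(83, -1508) = 1 the prime 83 does not ramify.
Euler's criterion: (-377)^41 mod 83 = 1. Thus (-377|83) = 1.
d is a quadratic residue mod p, hence 83 splits in O_K.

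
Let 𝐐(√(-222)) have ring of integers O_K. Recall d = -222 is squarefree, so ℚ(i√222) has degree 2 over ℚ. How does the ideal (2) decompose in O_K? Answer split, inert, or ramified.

d = -222 ≡ 2 (mod 4), so O_K = ℤ[√-222] and disc(K) = 4d = -888.
2 divides disc(K) = -888, so 2 ramifies.

p ramifies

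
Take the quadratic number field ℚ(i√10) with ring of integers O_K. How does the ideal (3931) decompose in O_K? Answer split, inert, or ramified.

d = -10 ≡ 2 (mod 4), so O_K = ℤ[√-10] and disc(K) = 4d = -40.
disc(K) = -40 is not divisible by 3931; 3931 is unramified.
Euler's criterion: (-10)^1965 mod 3931 = 1. Thus (-10|3931) = 1.
Legendre symbol 1 ⇒ 3931 is split.

3931 splits in O_K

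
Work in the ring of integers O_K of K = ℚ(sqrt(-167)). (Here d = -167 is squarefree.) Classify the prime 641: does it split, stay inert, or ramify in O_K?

d = -167 ≡ 1 (mod 4), so O_K = ℤ[(1+√-167)/2] and disc(K) = d = -167.
Since gcd(641, -167) = 1 the prime 641 does not ramify.
Legendre symbol by Euler's criterion: (-167/641) ≡ (-167)^320 ≡ 640 (mod 641), i.e. (-167/641) = -1.
Legendre symbol -1 ⇒ 641 is inert.

p is inert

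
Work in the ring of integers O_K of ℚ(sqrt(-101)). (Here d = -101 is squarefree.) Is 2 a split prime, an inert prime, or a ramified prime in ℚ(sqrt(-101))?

Since -101 ≢ 1 mod 4, the ring of integers is ℤ[√-101] with discriminant 4·(-101) = -404.
Ramification test: 2 | -404. The prime 2 ramifies in K.

p ramifies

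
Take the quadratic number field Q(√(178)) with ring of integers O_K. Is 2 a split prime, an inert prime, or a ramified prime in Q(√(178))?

Since 178 ≢ 1 mod 4, the ring of integers is ℤ[√178] with discriminant 4·178 = 712.
2 divides disc(K) = 712, so 2 ramifies.

ramifies in O_K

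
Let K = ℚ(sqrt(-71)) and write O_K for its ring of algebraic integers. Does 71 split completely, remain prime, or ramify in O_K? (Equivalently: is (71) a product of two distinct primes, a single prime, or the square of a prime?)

d = -71 ≡ 1 (mod 4), so O_K = ℤ[(1+√-71)/2] and disc(K) = d = -71.
Ramification test: 71 | -71. The prime 71 ramifies in K.

ramified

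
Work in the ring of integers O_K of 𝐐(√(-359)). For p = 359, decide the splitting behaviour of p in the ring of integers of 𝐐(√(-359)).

-359 mod 4 = 1, hence disc K = -359 and O_K = ℤ[(1+√-359)/2].
Ramification test: 359 | -359. The prime 359 ramifies in K.

359 is ramified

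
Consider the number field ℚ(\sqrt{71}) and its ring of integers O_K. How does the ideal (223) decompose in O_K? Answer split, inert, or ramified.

71 mod 4 = 3, hence disc K = 4·71 = 284 and O_K = ℤ[√71].
223 ∤ 284, so 223 is unramified.
Compute (71/223) via Euler: 71^((223-1)/2) mod 223 = 222, so (71/223) = -1.
d is a non-residue mod p, hence 223 remains inert in O_K.

inert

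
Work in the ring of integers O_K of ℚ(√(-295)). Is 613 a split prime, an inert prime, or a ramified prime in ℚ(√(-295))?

-295 mod 4 = 1, hence disc K = -295 and O_K = ℤ[(1+√-295)/2].
disc(K) = -295 is not divisible by 613; 613 is unramified.
Euler's criterion: (-295)^306 mod 613 = 1. Thus (-295|613) = 1.
d is a quadratic residue mod p, hence 613 splits in O_K.

613 splits in O_K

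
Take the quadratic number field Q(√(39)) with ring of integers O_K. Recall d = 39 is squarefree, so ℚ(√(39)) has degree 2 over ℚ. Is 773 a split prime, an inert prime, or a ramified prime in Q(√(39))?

p splits

Since 39 ≢ 1 mod 4, the ring of integers is ℤ[√39] with discriminant 4·39 = 156.
Since gcd(773, 156) = 1 the prime 773 does not ramify.
Euler's criterion: 39^386 mod 773 = 1. Thus (39|773) = 1.
d is a quadratic residue mod p, hence 773 splits in O_K.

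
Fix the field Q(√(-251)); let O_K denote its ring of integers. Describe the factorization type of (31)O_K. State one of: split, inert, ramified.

splits completely

-251 mod 4 = 1, hence disc K = -251 and O_K = ℤ[(1+√-251)/2].
Since gcd(31, -251) = 1 the prime 31 does not ramify.
Legendre symbol by Euler's criterion: (-251/31) ≡ (-251)^15 ≡ 1 (mod 31), i.e. (-251/31) = 1.
d is a quadratic residue mod p, hence 31 splits in O_K.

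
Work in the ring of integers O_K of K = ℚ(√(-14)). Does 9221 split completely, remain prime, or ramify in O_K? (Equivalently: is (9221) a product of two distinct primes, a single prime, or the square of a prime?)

9221 remains inert

d = -14 ≡ 2 (mod 4), so O_K = ℤ[√-14] and disc(K) = 4d = -56.
9221 ∤ -56, so 9221 is unramified.
Euler's criterion: (-14)^4610 mod 9221 = 9220. Thus (-14|9221) = -1.
Legendre symbol -1 ⇒ 9221 is inert.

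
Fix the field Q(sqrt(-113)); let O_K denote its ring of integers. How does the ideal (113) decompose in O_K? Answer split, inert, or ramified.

Since -113 ≢ 1 mod 4, the ring of integers is ℤ[√-113] with discriminant 4·(-113) = -452.
Ramification test: 113 | -452. The prime 113 ramifies in K.

p ramifies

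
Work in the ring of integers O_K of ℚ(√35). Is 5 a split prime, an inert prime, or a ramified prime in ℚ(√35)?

d = 35 ≡ 3 (mod 4), so O_K = ℤ[√35] and disc(K) = 4d = 140.
disc(K) = 140 = 5·28, so p = 5 is ramified.

p ramifies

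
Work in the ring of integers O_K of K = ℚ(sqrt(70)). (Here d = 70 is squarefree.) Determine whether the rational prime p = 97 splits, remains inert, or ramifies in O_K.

Since 70 ≢ 1 mod 4, the ring of integers is ℤ[√70] with discriminant 4·70 = 280.
97 ∤ 280, so 97 is unramified.
Euler's criterion: 70^48 mod 97 = 1. Thus (70|97) = 1.
(70/97) = 1, so 97 splits.

split — (97) = 𝔭₁𝔭₂ with 𝔭₁ ≠ 𝔭₂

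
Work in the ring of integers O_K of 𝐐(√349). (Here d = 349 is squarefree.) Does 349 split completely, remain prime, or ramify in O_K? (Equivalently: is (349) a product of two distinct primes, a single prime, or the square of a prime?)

Since 349 ≡ 1 mod 4, the ring of integers is ℤ[(1+√349)/2] with discriminant 349.
Ramification test: 349 | 349. The prime 349 ramifies in K.

ramified — (349) = 𝔭²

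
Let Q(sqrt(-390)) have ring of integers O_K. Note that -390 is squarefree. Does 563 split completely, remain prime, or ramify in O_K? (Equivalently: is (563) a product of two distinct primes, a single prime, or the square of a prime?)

Since -390 ≢ 1 mod 4, the ring of integers is ℤ[√-390] with discriminant 4·(-390) = -1560.
disc(K) = -1560 is not divisible by 563; 563 is unramified.
(-390/563) = 173^281 mod 563 = 562, giving Legendre symbol -1.
(-390/563) = -1, so 563 is inert.

inert — (563) stays prime in O_K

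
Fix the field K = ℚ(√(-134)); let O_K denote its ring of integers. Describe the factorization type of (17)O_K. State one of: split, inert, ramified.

splits completely

d = -134 ≡ 2 (mod 4), so O_K = ℤ[√-134] and disc(K) = 4d = -536.
disc(K) = -536 is not divisible by 17; 17 is unramified.
Legendre symbol by Euler's criterion: (-134/17) ≡ (-134)^8 ≡ 1 (mod 17), i.e. (-134/17) = 1.
d is a quadratic residue mod p, hence 17 splits in O_K.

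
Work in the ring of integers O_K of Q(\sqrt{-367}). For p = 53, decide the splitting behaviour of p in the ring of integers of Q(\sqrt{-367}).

split — (53) = 𝔭₁𝔭₂ with 𝔭₁ ≠ 𝔭₂

-367 mod 4 = 1, hence disc K = -367 and O_K = ℤ[(1+√-367)/2].
disc(K) = -367 is not divisible by 53; 53 is unramified.
Compute (-367/53) via Euler: 4^((53-1)/2) mod 53 = 1, so (-367/53) = 1.
(-367/53) = 1, so 53 splits.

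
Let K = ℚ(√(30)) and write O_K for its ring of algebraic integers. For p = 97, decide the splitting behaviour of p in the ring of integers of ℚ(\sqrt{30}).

inert — (97) stays prime in O_K

d = 30 ≡ 2 (mod 4), so O_K = ℤ[√30] and disc(K) = 4d = 120.
disc(K) = 120 is not divisible by 97; 97 is unramified.
Legendre symbol by Euler's criterion: (30/97) ≡ 30^48 ≡ 96 (mod 97), i.e. (30/97) = -1.
Legendre symbol -1 ⇒ 97 is inert.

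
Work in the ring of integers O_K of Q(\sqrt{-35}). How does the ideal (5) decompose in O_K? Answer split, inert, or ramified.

Since -35 ≡ 1 mod 4, the ring of integers is ℤ[(1+√-35)/2] with discriminant -35.
Ramification test: 5 | -35. The prime 5 ramifies in K.

ramified — (5) = 𝔭²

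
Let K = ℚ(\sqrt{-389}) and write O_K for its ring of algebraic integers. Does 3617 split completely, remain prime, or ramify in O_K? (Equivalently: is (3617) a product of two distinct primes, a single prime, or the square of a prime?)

d = -389 ≡ 3 (mod 4), so O_K = ℤ[√-389] and disc(K) = 4d = -1556.
disc(K) = -1556 is not divisible by 3617; 3617 is unramified.
Euler's criterion: (-389)^1808 mod 3617 = 3616. Thus (-389|3617) = -1.
d is a non-residue mod p, hence 3617 remains inert in O_K.

remains prime (inert)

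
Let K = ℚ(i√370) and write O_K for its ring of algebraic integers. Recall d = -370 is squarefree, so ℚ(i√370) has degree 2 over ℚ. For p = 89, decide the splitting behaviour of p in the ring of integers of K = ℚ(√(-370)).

inert

Since -370 ≢ 1 mod 4, the ring of integers is ℤ[√-370] with discriminant 4·(-370) = -1480.
Since gcd(89, -1480) = 1 the prime 89 does not ramify.
Euler's criterion: (-370)^44 mod 89 = 88. Thus (-370|89) = -1.
Legendre symbol -1 ⇒ 89 is inert.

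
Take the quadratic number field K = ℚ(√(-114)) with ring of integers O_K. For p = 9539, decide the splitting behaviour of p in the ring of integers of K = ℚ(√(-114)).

Since -114 ≢ 1 mod 4, the ring of integers is ℤ[√-114] with discriminant 4·(-114) = -456.
disc(K) = -456 is not divisible by 9539; 9539 is unramified.
Legendre symbol by Euler's criterion: (-114/9539) ≡ (-114)^4769 ≡ 9538 (mod 9539), i.e. (-114/9539) = -1.
Legendre symbol -1 ⇒ 9539 is inert.

inert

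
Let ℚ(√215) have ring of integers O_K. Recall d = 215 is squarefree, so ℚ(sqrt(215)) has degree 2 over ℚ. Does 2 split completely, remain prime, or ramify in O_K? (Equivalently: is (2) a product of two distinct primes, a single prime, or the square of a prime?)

d = 215 ≡ 3 (mod 4), so O_K = ℤ[√215] and disc(K) = 4d = 860.
Ramification test: 2 | 860. The prime 2 ramifies in K.

ramified — (2) = 𝔭²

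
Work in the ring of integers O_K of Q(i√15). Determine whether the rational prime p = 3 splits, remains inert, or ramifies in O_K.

p ramifies

Since -15 ≡ 1 mod 4, the ring of integers is ℤ[(1+√-15)/2] with discriminant -15.
3 divides disc(K) = -15, so 3 ramifies.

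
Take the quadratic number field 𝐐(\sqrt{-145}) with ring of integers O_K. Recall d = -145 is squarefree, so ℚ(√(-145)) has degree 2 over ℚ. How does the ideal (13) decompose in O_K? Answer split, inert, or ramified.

inert

Since -145 ≢ 1 mod 4, the ring of integers is ℤ[√-145] with discriminant 4·(-145) = -580.
Since gcd(13, -580) = 1 the prime 13 does not ramify.
Euler's criterion: (-145)^6 mod 13 = 12. Thus (-145|13) = -1.
Legendre symbol -1 ⇒ 13 is inert.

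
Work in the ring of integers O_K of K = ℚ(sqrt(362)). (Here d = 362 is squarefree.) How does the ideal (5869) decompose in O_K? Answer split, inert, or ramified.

d = 362 ≡ 2 (mod 4), so O_K = ℤ[√362] and disc(K) = 4d = 1448.
Since gcd(5869, 1448) = 1 the prime 5869 does not ramify.
Euler's criterion: 362^2934 mod 5869 = 1. Thus (362|5869) = 1.
Legendre symbol 1 ⇒ 5869 is split.

splits completely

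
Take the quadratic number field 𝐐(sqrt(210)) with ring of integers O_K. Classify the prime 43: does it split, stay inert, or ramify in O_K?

split

Since 210 ≢ 1 mod 4, the ring of integers is ℤ[√210] with discriminant 4·210 = 840.
Since gcd(43, 840) = 1 the prime 43 does not ramify.
Legendre symbol by Euler's criterion: (210/43) ≡ 210^21 ≡ 1 (mod 43), i.e. (210/43) = 1.
(210/43) = 1, so 43 splits.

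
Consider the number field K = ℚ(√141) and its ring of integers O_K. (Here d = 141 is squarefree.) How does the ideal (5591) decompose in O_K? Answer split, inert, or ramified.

Since 141 ≡ 1 mod 4, the ring of integers is ℤ[(1+√141)/2] with discriminant 141.
Since gcd(5591, 141) = 1 the prime 5591 does not ramify.
Euler's criterion: 141^2795 mod 5591 = 1. Thus (141|5591) = 1.
d is a quadratic residue mod p, hence 5591 splits in O_K.

5591 splits in O_K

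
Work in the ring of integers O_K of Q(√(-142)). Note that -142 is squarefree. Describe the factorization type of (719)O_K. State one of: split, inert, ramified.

split

Since -142 ≢ 1 mod 4, the ring of integers is ℤ[√-142] with discriminant 4·(-142) = -568.
Since gcd(719, -568) = 1 the prime 719 does not ramify.
Euler's criterion: (-142)^359 mod 719 = 1. Thus (-142|719) = 1.
(-142/719) = 1, so 719 splits.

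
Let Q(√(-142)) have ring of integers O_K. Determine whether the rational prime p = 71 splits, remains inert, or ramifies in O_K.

-142 mod 4 = 2, hence disc K = 4·(-142) = -568 and O_K = ℤ[√-142].
disc(K) = -568 = 71·(-8), so p = 71 is ramified.

ramified — (71) = 𝔭²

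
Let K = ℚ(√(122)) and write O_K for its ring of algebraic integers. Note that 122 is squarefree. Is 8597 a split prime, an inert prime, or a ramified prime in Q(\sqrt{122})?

inert — (8597) stays prime in O_K

122 mod 4 = 2, hence disc K = 4·122 = 488 and O_K = ℤ[√122].
disc(K) = 488 is not divisible by 8597; 8597 is unramified.
Euler's criterion: 122^4298 mod 8597 = 8596. Thus (122|8597) = -1.
(122/8597) = -1, so 8597 is inert.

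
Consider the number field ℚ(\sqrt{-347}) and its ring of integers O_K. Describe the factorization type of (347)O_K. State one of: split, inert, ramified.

Since -347 ≡ 1 mod 4, the ring of integers is ℤ[(1+√-347)/2] with discriminant -347.
Ramification test: 347 | -347. The prime 347 ramifies in K.

ramified — (347) = 𝔭²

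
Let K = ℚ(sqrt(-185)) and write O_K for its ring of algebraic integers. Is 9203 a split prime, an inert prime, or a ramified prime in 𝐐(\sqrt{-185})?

-185 mod 4 = 3, hence disc K = 4·(-185) = -740 and O_K = ℤ[√-185].
disc(K) = -740 is not divisible by 9203; 9203 is unramified.
Compute (-185/9203) via Euler: 9018^((9203-1)/2) mod 9203 = 1, so (-185/9203) = 1.
Legendre symbol 1 ⇒ 9203 is split.

p splits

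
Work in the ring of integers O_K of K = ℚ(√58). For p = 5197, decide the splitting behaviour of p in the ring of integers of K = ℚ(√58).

d = 58 ≡ 2 (mod 4), so O_K = ℤ[√58] and disc(K) = 4d = 232.
disc(K) = 232 is not divisible by 5197; 5197 is unramified.
Compute (58/5197) via Euler: 58^((5197-1)/2) mod 5197 = 5196, so (58/5197) = -1.
Legendre symbol -1 ⇒ 5197 is inert.

inert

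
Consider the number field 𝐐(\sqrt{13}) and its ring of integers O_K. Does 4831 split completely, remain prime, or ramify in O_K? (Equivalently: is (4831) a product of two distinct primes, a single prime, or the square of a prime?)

Since 13 ≡ 1 mod 4, the ring of integers is ℤ[(1+√13)/2] with discriminant 13.
disc(K) = 13 is not divisible by 4831; 4831 is unramified.
(13/4831) = 13^2415 mod 4831 = 4830, giving Legendre symbol -1.
(13/4831) = -1, so 4831 is inert.

4831 remains inert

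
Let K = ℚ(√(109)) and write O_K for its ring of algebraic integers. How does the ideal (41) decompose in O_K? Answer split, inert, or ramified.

Since 109 ≡ 1 mod 4, the ring of integers is ℤ[(1+√109)/2] with discriminant 109.
41 ∤ 109, so 41 is unramified.
Legendre symbol by Euler's criterion: (109/41) ≡ 109^20 ≡ 40 (mod 41), i.e. (109/41) = -1.
(109/41) = -1, so 41 is inert.

inert — (41) stays prime in O_K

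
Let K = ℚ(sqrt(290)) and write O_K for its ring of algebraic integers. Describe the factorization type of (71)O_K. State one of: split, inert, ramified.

d = 290 ≡ 2 (mod 4), so O_K = ℤ[√290] and disc(K) = 4d = 1160.
disc(K) = 1160 is not divisible by 71; 71 is unramified.
(290/71) = 6^35 mod 71 = 1, giving Legendre symbol 1.
(290/71) = 1, so 71 splits.

splits completely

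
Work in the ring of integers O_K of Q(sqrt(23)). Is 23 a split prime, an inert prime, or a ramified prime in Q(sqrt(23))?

ramified

23 mod 4 = 3, hence disc K = 4·23 = 92 and O_K = ℤ[√23].
disc(K) = 92 = 23·4, so p = 23 is ramified.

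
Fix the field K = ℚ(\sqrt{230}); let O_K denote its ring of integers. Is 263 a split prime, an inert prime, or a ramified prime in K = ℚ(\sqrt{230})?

263 remains inert

Since 230 ≢ 1 mod 4, the ring of integers is ℤ[√230] with discriminant 4·230 = 920.
Since gcd(263, 920) = 1 the prime 263 does not ramify.
Legendre symbol by Euler's criterion: (230/263) ≡ 230^131 ≡ 262 (mod 263), i.e. (230/263) = -1.
Legendre symbol -1 ⇒ 263 is inert.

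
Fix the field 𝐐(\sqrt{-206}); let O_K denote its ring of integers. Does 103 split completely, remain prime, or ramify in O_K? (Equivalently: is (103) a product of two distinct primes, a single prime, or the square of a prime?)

ramified

Since -206 ≢ 1 mod 4, the ring of integers is ℤ[√-206] with discriminant 4·(-206) = -824.
Ramification test: 103 | -824. The prime 103 ramifies in K.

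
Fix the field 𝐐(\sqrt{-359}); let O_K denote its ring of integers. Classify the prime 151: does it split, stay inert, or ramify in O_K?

-359 mod 4 = 1, hence disc K = -359 and O_K = ℤ[(1+√-359)/2].
Since gcd(151, -359) = 1 the prime 151 does not ramify.
Compute (-359/151) via Euler: 94^((151-1)/2) mod 151 = 1, so (-359/151) = 1.
d is a quadratic residue mod p, hence 151 splits in O_K.

p splits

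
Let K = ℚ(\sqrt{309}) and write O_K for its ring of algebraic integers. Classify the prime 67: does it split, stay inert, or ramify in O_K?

p is inert

Since 309 ≡ 1 mod 4, the ring of integers is ℤ[(1+√309)/2] with discriminant 309.
disc(K) = 309 is not divisible by 67; 67 is unramified.
Legendre symbol by Euler's criterion: (309/67) ≡ 309^33 ≡ 66 (mod 67), i.e. (309/67) = -1.
(309/67) = -1, so 67 is inert.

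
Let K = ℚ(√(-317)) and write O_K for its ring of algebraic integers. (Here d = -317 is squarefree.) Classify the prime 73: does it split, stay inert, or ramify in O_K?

splits completely

-317 mod 4 = 3, hence disc K = 4·(-317) = -1268 and O_K = ℤ[√-317].
Since gcd(73, -1268) = 1 the prime 73 does not ramify.
(-317/73) = 48^36 mod 73 = 1, giving Legendre symbol 1.
(-317/73) = 1, so 73 splits.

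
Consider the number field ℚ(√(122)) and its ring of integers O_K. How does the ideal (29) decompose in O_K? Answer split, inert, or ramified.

Since 122 ≢ 1 mod 4, the ring of integers is ℤ[√122] with discriminant 4·122 = 488.
29 ∤ 488, so 29 is unramified.
Euler's criterion: 122^14 mod 29 = 1. Thus (122|29) = 1.
(122/29) = 1, so 29 splits.

splits completely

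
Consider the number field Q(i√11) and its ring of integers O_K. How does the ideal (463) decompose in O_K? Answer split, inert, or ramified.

split

-11 mod 4 = 1, hence disc K = -11 and O_K = ℤ[(1+√-11)/2].
disc(K) = -11 is not divisible by 463; 463 is unramified.
(-11/463) = 452^231 mod 463 = 1, giving Legendre symbol 1.
Legendre symbol 1 ⇒ 463 is split.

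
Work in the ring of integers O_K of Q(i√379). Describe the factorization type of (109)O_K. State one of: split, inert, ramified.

Since -379 ≡ 1 mod 4, the ring of integers is ℤ[(1+√-379)/2] with discriminant -379.
109 ∤ -379, so 109 is unramified.
Euler's criterion: (-379)^54 mod 109 = 108. Thus (-379|109) = -1.
d is a non-residue mod p, hence 109 remains inert in O_K.

inert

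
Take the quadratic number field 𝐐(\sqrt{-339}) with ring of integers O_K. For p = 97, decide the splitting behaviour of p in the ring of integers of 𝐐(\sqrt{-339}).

d = -339 ≡ 1 (mod 4), so O_K = ℤ[(1+√-339)/2] and disc(K) = d = -339.
disc(K) = -339 is not divisible by 97; 97 is unramified.
Compute (-339/97) via Euler: 49^((97-1)/2) mod 97 = 1, so (-339/97) = 1.
Legendre symbol 1 ⇒ 97 is split.

p splits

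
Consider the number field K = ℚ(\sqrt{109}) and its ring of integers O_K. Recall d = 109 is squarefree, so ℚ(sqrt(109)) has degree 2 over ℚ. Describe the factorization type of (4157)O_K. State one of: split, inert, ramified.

p splits

d = 109 ≡ 1 (mod 4), so O_K = ℤ[(1+√109)/2] and disc(K) = d = 109.
disc(K) = 109 is not divisible by 4157; 4157 is unramified.
(109/4157) = 109^2078 mod 4157 = 1, giving Legendre symbol 1.
Legendre symbol 1 ⇒ 4157 is split.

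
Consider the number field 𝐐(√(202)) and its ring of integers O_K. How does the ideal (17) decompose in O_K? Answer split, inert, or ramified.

d = 202 ≡ 2 (mod 4), so O_K = ℤ[√202] and disc(K) = 4d = 808.
17 ∤ 808, so 17 is unramified.
Legendre symbol by Euler's criterion: (202/17) ≡ 202^8 ≡ 1 (mod 17), i.e. (202/17) = 1.
(202/17) = 1, so 17 splits.

split — (17) = 𝔭₁𝔭₂ with 𝔭₁ ≠ 𝔭₂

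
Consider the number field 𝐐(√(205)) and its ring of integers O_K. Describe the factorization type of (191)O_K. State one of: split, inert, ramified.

p is inert

Since 205 ≡ 1 mod 4, the ring of integers is ℤ[(1+√205)/2] with discriminant 205.
disc(K) = 205 is not divisible by 191; 191 is unramified.
Euler's criterion: 205^95 mod 191 = 190. Thus (205|191) = -1.
(205/191) = -1, so 191 is inert.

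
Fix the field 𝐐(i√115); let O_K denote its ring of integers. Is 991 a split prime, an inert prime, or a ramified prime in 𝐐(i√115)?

split — (991) = 𝔭₁𝔭₂ with 𝔭₁ ≠ 𝔭₂

-115 mod 4 = 1, hence disc K = -115 and O_K = ℤ[(1+√-115)/2].
991 ∤ -115, so 991 is unramified.
Euler's criterion: (-115)^495 mod 991 = 1. Thus (-115|991) = 1.
d is a quadratic residue mod p, hence 991 splits in O_K.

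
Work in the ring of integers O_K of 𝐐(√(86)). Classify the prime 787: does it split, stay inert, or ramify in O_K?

Since 86 ≢ 1 mod 4, the ring of integers is ℤ[√86] with discriminant 4·86 = 344.
Since gcd(787, 344) = 1 the prime 787 does not ramify.
(86/787) = 86^393 mod 787 = 1, giving Legendre symbol 1.
Legendre symbol 1 ⇒ 787 is split.

787 splits in O_K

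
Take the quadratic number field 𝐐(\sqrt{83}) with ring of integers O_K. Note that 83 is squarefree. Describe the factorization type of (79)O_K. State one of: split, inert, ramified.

79 splits in O_K

d = 83 ≡ 3 (mod 4), so O_K = ℤ[√83] and disc(K) = 4d = 332.
disc(K) = 332 is not divisible by 79; 79 is unramified.
(83/79) = 4^39 mod 79 = 1, giving Legendre symbol 1.
Legendre symbol 1 ⇒ 79 is split.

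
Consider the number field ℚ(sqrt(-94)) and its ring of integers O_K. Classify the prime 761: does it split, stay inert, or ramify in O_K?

Since -94 ≢ 1 mod 4, the ring of integers is ℤ[√-94] with discriminant 4·(-94) = -376.
Since gcd(761, -376) = 1 the prime 761 does not ramify.
Euler's criterion: (-94)^380 mod 761 = 1. Thus (-94|761) = 1.
d is a quadratic residue mod p, hence 761 splits in O_K.

splits completely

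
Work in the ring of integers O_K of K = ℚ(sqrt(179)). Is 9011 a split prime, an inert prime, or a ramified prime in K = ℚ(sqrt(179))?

179 mod 4 = 3, hence disc K = 4·179 = 716 and O_K = ℤ[√179].
Since gcd(9011, 716) = 1 the prime 9011 does not ramify.
(179/9011) = 179^4505 mod 9011 = 9010, giving Legendre symbol -1.
d is a non-residue mod p, hence 9011 remains inert in O_K.

remains prime (inert)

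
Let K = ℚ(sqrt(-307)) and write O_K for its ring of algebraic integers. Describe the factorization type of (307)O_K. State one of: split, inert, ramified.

-307 mod 4 = 1, hence disc K = -307 and O_K = ℤ[(1+√-307)/2].
disc(K) = -307 = 307·(-1), so p = 307 is ramified.

p ramifies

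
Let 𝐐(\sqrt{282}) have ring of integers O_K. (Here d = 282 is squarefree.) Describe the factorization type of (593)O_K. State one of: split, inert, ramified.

282 mod 4 = 2, hence disc K = 4·282 = 1128 and O_K = ℤ[√282].
disc(K) = 1128 is not divisible by 593; 593 is unramified.
Legendre symbol by Euler's criterion: (282/593) ≡ 282^296 ≡ 1 (mod 593), i.e. (282/593) = 1.
d is a quadratic residue mod p, hence 593 splits in O_K.

593 splits in O_K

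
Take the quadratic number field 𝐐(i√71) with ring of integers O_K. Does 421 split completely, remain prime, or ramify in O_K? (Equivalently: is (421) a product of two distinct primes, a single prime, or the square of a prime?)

Since -71 ≡ 1 mod 4, the ring of integers is ℤ[(1+√-71)/2] with discriminant -71.
disc(K) = -71 is not divisible by 421; 421 is unramified.
(-71/421) = 350^210 mod 421 = 420, giving Legendre symbol -1.
(-71/421) = -1, so 421 is inert.

421 remains inert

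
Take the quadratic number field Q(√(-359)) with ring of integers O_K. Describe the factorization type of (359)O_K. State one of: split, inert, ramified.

ramified — (359) = 𝔭²

-359 mod 4 = 1, hence disc K = -359 and O_K = ℤ[(1+√-359)/2].
359 divides disc(K) = -359, so 359 ramifies.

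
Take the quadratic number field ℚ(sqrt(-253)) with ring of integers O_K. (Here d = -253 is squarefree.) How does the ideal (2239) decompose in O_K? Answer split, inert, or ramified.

Since -253 ≢ 1 mod 4, the ring of integers is ℤ[√-253] with discriminant 4·(-253) = -1012.
2239 ∤ -1012, so 2239 is unramified.
Legendre symbol by Euler's criterion: (-253/2239) ≡ (-253)^1119 ≡ 1 (mod 2239), i.e. (-253/2239) = 1.
Legendre symbol 1 ⇒ 2239 is split.

splits completely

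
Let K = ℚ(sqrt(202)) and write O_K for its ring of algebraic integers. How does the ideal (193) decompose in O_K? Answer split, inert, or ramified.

202 mod 4 = 2, hence disc K = 4·202 = 808 and O_K = ℤ[√202].
Since gcd(193, 808) = 1 the prime 193 does not ramify.
Euler's criterion: 202^96 mod 193 = 1. Thus (202|193) = 1.
d is a quadratic residue mod p, hence 193 splits in O_K.

193 splits in O_K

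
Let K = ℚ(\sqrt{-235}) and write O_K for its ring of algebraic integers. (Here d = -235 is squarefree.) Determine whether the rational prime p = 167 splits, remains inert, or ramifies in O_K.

167 splits in O_K

Since -235 ≡ 1 mod 4, the ring of integers is ℤ[(1+√-235)/2] with discriminant -235.
disc(K) = -235 is not divisible by 167; 167 is unramified.
Euler's criterion: (-235)^83 mod 167 = 1. Thus (-235|167) = 1.
(-235/167) = 1, so 167 splits.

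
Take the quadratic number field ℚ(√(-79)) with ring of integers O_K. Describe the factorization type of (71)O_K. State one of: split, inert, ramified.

-79 mod 4 = 1, hence disc K = -79 and O_K = ℤ[(1+√-79)/2].
Since gcd(71, -79) = 1 the prime 71 does not ramify.
Euler's criterion: (-79)^35 mod 71 = 70. Thus (-79|71) = -1.
Legendre symbol -1 ⇒ 71 is inert.

inert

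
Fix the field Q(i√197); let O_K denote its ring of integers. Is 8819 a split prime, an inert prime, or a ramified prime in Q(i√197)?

d = -197 ≡ 3 (mod 4), so O_K = ℤ[√-197] and disc(K) = 4d = -788.
disc(K) = -788 is not divisible by 8819; 8819 is unramified.
(-197/8819) = 8622^4409 mod 8819 = 1, giving Legendre symbol 1.
(-197/8819) = 1, so 8819 splits.

split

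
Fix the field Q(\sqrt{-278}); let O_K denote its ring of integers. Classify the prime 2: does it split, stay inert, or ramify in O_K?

2 is ramified

-278 mod 4 = 2, hence disc K = 4·(-278) = -1112 and O_K = ℤ[√-278].
2 divides disc(K) = -1112, so 2 ramifies.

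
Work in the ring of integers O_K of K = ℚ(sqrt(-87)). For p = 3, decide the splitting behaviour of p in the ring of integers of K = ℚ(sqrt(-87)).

ramified — (3) = 𝔭²

Since -87 ≡ 1 mod 4, the ring of integers is ℤ[(1+√-87)/2] with discriminant -87.
disc(K) = -87 = 3·(-29), so p = 3 is ramified.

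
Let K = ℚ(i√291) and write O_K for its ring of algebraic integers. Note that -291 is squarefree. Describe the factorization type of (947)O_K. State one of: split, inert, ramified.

split — (947) = 𝔭₁𝔭₂ with 𝔭₁ ≠ 𝔭₂

d = -291 ≡ 1 (mod 4), so O_K = ℤ[(1+√-291)/2] and disc(K) = d = -291.
Since gcd(947, -291) = 1 the prime 947 does not ramify.
Compute (-291/947) via Euler: 656^((947-1)/2) mod 947 = 1, so (-291/947) = 1.
Legendre symbol 1 ⇒ 947 is split.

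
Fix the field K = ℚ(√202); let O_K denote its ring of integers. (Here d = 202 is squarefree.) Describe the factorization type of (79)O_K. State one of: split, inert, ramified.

split

Since 202 ≢ 1 mod 4, the ring of integers is ℤ[√202] with discriminant 4·202 = 808.
79 ∤ 808, so 79 is unramified.
Euler's criterion: 202^39 mod 79 = 1. Thus (202|79) = 1.
(202/79) = 1, so 79 splits.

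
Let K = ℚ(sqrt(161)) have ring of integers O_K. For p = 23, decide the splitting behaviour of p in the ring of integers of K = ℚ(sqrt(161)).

23 is ramified

161 mod 4 = 1, hence disc K = 161 and O_K = ℤ[(1+√161)/2].
23 divides disc(K) = 161, so 23 ramifies.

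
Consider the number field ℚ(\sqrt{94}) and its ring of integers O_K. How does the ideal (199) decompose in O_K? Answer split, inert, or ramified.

94 mod 4 = 2, hence disc K = 4·94 = 376 and O_K = ℤ[√94].
disc(K) = 376 is not divisible by 199; 199 is unramified.
Euler's criterion: 94^99 mod 199 = 1. Thus (94|199) = 1.
Legendre symbol 1 ⇒ 199 is split.

p splits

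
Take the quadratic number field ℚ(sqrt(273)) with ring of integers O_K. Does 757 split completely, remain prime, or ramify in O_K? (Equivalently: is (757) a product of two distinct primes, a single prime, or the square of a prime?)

split — (757) = 𝔭₁𝔭₂ with 𝔭₁ ≠ 𝔭₂

Since 273 ≡ 1 mod 4, the ring of integers is ℤ[(1+√273)/2] with discriminant 273.
disc(K) = 273 is not divisible by 757; 757 is unramified.
Euler's criterion: 273^378 mod 757 = 1. Thus (273|757) = 1.
(273/757) = 1, so 757 splits.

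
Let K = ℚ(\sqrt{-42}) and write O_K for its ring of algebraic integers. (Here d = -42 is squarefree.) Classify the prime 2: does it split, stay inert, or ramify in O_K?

-42 mod 4 = 2, hence disc K = 4·(-42) = -168 and O_K = ℤ[√-42].
2 divides disc(K) = -168, so 2 ramifies.

2 is ramified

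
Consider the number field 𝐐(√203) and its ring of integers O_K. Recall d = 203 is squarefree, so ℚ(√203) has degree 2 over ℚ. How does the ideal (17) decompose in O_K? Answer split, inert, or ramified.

split — (17) = 𝔭₁𝔭₂ with 𝔭₁ ≠ 𝔭₂

Since 203 ≢ 1 mod 4, the ring of integers is ℤ[√203] with discriminant 4·203 = 812.
17 ∤ 812, so 17 is unramified.
Euler's criterion: 203^8 mod 17 = 1. Thus (203|17) = 1.
(203/17) = 1, so 17 splits.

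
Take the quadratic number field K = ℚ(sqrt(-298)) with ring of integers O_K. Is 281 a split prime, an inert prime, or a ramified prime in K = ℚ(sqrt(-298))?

Since -298 ≢ 1 mod 4, the ring of integers is ℤ[√-298] with discriminant 4·(-298) = -1192.
disc(K) = -1192 is not divisible by 281; 281 is unramified.
Legendre symbol by Euler's criterion: (-298/281) ≡ (-298)^140 ≡ 1 (mod 281), i.e. (-298/281) = 1.
d is a quadratic residue mod p, hence 281 splits in O_K.

split — (281) = 𝔭₁𝔭₂ with 𝔭₁ ≠ 𝔭₂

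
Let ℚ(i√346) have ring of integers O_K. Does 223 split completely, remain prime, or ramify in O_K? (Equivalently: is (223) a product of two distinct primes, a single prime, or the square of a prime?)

split

d = -346 ≡ 2 (mod 4), so O_K = ℤ[√-346] and disc(K) = 4d = -1384.
223 ∤ -1384, so 223 is unramified.
Compute (-346/223) via Euler: 100^((223-1)/2) mod 223 = 1, so (-346/223) = 1.
d is a quadratic residue mod p, hence 223 splits in O_K.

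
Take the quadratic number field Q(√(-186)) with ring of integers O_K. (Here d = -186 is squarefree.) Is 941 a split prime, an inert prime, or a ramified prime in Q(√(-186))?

941 remains inert

d = -186 ≡ 2 (mod 4), so O_K = ℤ[√-186] and disc(K) = 4d = -744.
Since gcd(941, -744) = 1 the prime 941 does not ramify.
Compute (-186/941) via Euler: 755^((941-1)/2) mod 941 = 940, so (-186/941) = -1.
(-186/941) = -1, so 941 is inert.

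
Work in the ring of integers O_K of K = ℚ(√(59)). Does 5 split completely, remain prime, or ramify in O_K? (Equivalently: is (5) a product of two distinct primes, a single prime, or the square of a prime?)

59 mod 4 = 3, hence disc K = 4·59 = 236 and O_K = ℤ[√59].
disc(K) = 236 is not divisible by 5; 5 is unramified.
(59/5) = 4^2 mod 5 = 1, giving Legendre symbol 1.
Legendre symbol 1 ⇒ 5 is split.

split — (5) = 𝔭₁𝔭₂ with 𝔭₁ ≠ 𝔭₂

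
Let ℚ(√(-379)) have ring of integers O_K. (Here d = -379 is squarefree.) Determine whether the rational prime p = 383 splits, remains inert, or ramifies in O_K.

split — (383) = 𝔭₁𝔭₂ with 𝔭₁ ≠ 𝔭₂

d = -379 ≡ 1 (mod 4), so O_K = ℤ[(1+√-379)/2] and disc(K) = d = -379.
disc(K) = -379 is not divisible by 383; 383 is unramified.
Legendre symbol by Euler's criterion: (-379/383) ≡ (-379)^191 ≡ 1 (mod 383), i.e. (-379/383) = 1.
Legendre symbol 1 ⇒ 383 is split.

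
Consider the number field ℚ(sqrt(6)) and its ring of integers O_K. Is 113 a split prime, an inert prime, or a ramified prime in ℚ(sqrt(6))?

Since 6 ≢ 1 mod 4, the ring of integers is ℤ[√6] with discriminant 4·6 = 24.
Since gcd(113, 24) = 1 the prime 113 does not ramify.
Legendre symbol by Euler's criterion: (6/113) ≡ 6^56 ≡ 112 (mod 113), i.e. (6/113) = -1.
(6/113) = -1, so 113 is inert.

p is inert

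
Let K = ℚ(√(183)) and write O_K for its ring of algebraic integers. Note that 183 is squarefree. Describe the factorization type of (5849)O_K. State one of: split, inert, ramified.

Since 183 ≢ 1 mod 4, the ring of integers is ℤ[√183] with discriminant 4·183 = 732.
disc(K) = 732 is not divisible by 5849; 5849 is unramified.
Legendre symbol by Euler's criterion: (183/5849) ≡ 183^2924 ≡ 1 (mod 5849), i.e. (183/5849) = 1.
Legendre symbol 1 ⇒ 5849 is split.

5849 splits in O_K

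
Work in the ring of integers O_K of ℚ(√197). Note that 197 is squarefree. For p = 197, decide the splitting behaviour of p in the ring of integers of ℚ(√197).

ramifies in O_K

197 mod 4 = 1, hence disc K = 197 and O_K = ℤ[(1+√197)/2].
disc(K) = 197 = 197·1, so p = 197 is ramified.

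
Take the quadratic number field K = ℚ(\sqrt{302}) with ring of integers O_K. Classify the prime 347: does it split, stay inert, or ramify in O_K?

split

d = 302 ≡ 2 (mod 4), so O_K = ℤ[√302] and disc(K) = 4d = 1208.
disc(K) = 1208 is not divisible by 347; 347 is unramified.
Compute (302/347) via Euler: 302^((347-1)/2) mod 347 = 1, so (302/347) = 1.
Legendre symbol 1 ⇒ 347 is split.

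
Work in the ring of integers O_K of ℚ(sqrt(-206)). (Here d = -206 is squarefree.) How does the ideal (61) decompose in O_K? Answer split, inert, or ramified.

-206 mod 4 = 2, hence disc K = 4·(-206) = -824 and O_K = ℤ[√-206].
disc(K) = -824 is not divisible by 61; 61 is unramified.
(-206/61) = 38^30 mod 61 = 60, giving Legendre symbol -1.
(-206/61) = -1, so 61 is inert.

inert — (61) stays prime in O_K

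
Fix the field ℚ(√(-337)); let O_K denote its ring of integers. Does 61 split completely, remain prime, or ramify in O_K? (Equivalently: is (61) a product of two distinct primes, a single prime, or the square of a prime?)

d = -337 ≡ 3 (mod 4), so O_K = ℤ[√-337] and disc(K) = 4d = -1348.
Since gcd(61, -1348) = 1 the prime 61 does not ramify.
Euler's criterion: (-337)^30 mod 61 = 60. Thus (-337|61) = -1.
d is a non-residue mod p, hence 61 remains inert in O_K.

61 remains inert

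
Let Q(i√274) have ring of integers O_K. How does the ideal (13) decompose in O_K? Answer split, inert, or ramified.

Since -274 ≢ 1 mod 4, the ring of integers is ℤ[√-274] with discriminant 4·(-274) = -1096.
13 ∤ -1096, so 13 is unramified.
(-274/13) = 12^6 mod 13 = 1, giving Legendre symbol 1.
Legendre symbol 1 ⇒ 13 is split.

13 splits in O_K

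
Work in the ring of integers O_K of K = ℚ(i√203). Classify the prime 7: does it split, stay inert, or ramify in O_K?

ramified

-203 mod 4 = 1, hence disc K = -203 and O_K = ℤ[(1+√-203)/2].
7 divides disc(K) = -203, so 7 ramifies.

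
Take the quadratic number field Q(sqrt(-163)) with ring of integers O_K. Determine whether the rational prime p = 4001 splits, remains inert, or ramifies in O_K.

inert — (4001) stays prime in O_K

Since -163 ≡ 1 mod 4, the ring of integers is ℤ[(1+√-163)/2] with discriminant -163.
disc(K) = -163 is not divisible by 4001; 4001 is unramified.
Compute (-163/4001) via Euler: 3838^((4001-1)/2) mod 4001 = 4000, so (-163/4001) = -1.
Legendre symbol -1 ⇒ 4001 is inert.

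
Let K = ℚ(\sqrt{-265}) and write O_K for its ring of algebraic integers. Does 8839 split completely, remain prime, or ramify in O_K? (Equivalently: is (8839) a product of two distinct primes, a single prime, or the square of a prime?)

d = -265 ≡ 3 (mod 4), so O_K = ℤ[√-265] and disc(K) = 4d = -1060.
8839 ∤ -1060, so 8839 is unramified.
Legendre symbol by Euler's criterion: (-265/8839) ≡ (-265)^4419 ≡ 1 (mod 8839), i.e. (-265/8839) = 1.
d is a quadratic residue mod p, hence 8839 splits in O_K.

splits completely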